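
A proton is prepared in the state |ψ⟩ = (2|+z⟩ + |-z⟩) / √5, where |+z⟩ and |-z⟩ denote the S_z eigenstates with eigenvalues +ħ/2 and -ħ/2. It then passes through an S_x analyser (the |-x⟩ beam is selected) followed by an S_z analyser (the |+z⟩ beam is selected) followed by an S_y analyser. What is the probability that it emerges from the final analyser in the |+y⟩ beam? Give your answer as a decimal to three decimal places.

First analyser (S_x): P(|-x⟩) = |⟨-x|ψ⟩|² = 1/10.
After stage 1 the state is |-x⟩; P(|+z⟩) = |⟨+z|-x⟩|² = 1/2.
After stage 2 the state is |+z⟩; P(|+y⟩) = |⟨+y|+z⟩|² = 1/2.
Joint probability = 1/10 × 1/2 × 1/2 = 0.025.

0.025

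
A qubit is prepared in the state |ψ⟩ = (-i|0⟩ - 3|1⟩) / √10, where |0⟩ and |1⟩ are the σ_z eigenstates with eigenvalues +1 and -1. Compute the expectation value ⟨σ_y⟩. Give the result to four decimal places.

⟨σ_y⟩ = 2 Im(a* b)/(|a|²+|b|²) with a = -i, b = -3.
a* b = -3i, so ⟨σ_y⟩ = -6/10.

-0.6000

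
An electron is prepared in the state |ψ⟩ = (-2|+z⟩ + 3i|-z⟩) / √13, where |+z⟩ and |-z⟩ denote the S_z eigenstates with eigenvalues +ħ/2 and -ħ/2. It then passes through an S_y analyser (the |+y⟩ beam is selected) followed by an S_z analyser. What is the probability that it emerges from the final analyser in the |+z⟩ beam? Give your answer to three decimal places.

0.019

First analyser (S_y): P(|+y⟩) = |⟨+y|ψ⟩|² = 1/26.
After stage 1 the state is |+y⟩; P(|+z⟩) = |⟨+z|+y⟩|² = 1/2.
Joint probability = 1/26 × 1/2 = 0.019.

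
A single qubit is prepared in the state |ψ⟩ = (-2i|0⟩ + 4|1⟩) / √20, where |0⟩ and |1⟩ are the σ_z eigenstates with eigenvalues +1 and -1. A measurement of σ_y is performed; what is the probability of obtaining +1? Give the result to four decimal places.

0.9000

|+y⟩ = (|0⟩ + i|1⟩)/√2, so ⟨+y|ψ⟩ = (-6i) / (√2·√20).
P = |-6i|² / 40 = 36/40.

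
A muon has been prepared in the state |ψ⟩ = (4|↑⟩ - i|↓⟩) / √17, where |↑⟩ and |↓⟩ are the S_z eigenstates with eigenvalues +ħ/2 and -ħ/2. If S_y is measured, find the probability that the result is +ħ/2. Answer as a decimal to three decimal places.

0.265

|+y⟩ = (|↑⟩ + i|↓⟩)/√2, so ⟨+y|ψ⟩ = (3) / (√2·√17).
P = |3|² / 34 = 9/34.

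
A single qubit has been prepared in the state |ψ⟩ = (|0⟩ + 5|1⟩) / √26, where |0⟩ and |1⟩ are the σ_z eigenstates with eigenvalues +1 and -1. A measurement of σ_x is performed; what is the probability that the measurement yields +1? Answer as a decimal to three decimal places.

0.692

|+x⟩ = (|0⟩ + |1⟩)/√2, so ⟨+x|ψ⟩ = (6) / (√2·√26).
P = |6|² / 52 = 36/52.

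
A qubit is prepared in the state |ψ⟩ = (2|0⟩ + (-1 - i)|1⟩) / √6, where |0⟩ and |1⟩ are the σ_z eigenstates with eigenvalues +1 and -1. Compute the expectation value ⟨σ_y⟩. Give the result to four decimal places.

⟨σ_y⟩ = 2 Im(a* b)/(|a|²+|b|²) with a = 2, b = (-1 - i).
a* b = (-2 - 2i), so ⟨σ_y⟩ = -4/6.

-0.6667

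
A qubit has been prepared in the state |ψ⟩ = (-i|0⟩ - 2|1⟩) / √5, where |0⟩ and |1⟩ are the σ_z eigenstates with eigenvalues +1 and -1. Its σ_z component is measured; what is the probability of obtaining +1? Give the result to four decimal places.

0.2000

The +1 outcome corresponds to |0⟩. Its amplitude in |ψ⟩ is -i/√5.
P = |-i|² / 5 = 1/5.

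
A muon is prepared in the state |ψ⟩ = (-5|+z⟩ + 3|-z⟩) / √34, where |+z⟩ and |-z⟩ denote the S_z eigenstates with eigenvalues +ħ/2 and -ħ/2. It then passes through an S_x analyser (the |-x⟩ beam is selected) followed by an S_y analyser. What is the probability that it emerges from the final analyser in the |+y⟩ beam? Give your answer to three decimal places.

0.471

First analyser (S_x): P(|-x⟩) = |⟨-x|ψ⟩|² = 64/68.
After stage 1 the state is |-x⟩; P(|+y⟩) = |⟨+y|-x⟩|² = 1/2.
Joint probability = 64/68 × 1/2 = 0.471.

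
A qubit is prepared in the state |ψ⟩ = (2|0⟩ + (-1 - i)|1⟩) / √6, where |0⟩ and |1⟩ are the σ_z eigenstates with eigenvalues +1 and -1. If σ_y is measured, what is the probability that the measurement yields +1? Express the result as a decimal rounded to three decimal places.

|+y⟩ = (|0⟩ + i|1⟩)/√2, so ⟨+y|ψ⟩ = (1 + i) / (√2·√6).
P = |1 + i|² / 12 = 2/12.

0.167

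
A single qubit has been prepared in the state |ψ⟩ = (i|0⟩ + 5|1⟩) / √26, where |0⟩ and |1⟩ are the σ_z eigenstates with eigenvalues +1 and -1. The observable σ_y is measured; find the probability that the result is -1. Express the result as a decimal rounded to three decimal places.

|-y⟩ = (|0⟩ - i|1⟩)/√2, so ⟨-y|ψ⟩ = (6i) / (√2·√26).
P = |6i|² / 52 = 36/52.

0.692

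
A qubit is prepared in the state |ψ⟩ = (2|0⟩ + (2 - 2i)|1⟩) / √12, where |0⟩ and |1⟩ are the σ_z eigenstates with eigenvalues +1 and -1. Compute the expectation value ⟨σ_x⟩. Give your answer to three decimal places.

⟨σ_x⟩ = 2 Re(a* b)/(|a|²+|b|²) with a = 2, b = (2 - 2i).
a* b = (4 - 4i), so ⟨σ_x⟩ = 8/12.

0.667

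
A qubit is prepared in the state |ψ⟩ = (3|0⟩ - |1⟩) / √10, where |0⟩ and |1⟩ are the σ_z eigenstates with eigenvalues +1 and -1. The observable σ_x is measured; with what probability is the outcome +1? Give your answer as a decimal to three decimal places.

0.200

|+x⟩ = (|0⟩ + |1⟩)/√2, so ⟨+x|ψ⟩ = (2) / (√2·√10).
P = |2|² / 20 = 4/20.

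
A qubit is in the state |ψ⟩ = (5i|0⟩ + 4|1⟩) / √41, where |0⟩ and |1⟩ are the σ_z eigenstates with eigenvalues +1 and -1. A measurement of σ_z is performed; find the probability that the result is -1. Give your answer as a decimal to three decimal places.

0.390

The -1 outcome corresponds to |1⟩. Its amplitude in |ψ⟩ is 4/√41.
P = |4|² / 41 = 16/41.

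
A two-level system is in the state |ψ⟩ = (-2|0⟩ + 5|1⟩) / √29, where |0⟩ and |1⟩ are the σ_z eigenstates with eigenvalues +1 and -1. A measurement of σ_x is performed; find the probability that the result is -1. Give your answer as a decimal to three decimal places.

0.845

|-x⟩ = (|0⟩ - |1⟩)/√2, so ⟨-x|ψ⟩ = (-7) / (√2·√29).
P = |-7|² / 58 = 49/58.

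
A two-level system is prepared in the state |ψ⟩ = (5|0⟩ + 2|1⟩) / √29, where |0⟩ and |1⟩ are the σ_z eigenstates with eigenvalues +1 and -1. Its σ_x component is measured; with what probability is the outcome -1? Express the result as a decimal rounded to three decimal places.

0.155

|-x⟩ = (|0⟩ - |1⟩)/√2, so ⟨-x|ψ⟩ = (3) / (√2·√29).
P = |3|² / 58 = 9/58.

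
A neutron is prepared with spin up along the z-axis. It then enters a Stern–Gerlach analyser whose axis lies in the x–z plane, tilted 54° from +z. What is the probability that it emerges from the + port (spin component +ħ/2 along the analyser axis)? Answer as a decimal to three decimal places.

For spin-½, the probability of finding spin-up along an axis at angle θ to the initial spin direction is cos²(θ/2); spin-down is sin²(θ/2).
θ = 54°, so P = cos²(27°) ≈ 0.794.

0.794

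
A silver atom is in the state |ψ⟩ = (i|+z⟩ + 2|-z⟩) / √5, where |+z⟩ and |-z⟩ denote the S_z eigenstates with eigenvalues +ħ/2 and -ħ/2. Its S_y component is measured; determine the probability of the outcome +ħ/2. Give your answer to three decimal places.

0.100

|+y⟩ = (|+z⟩ + i|-z⟩)/√2, so ⟨+y|ψ⟩ = (-i) / (√2·√5).
P = |-i|² / 10 = 1/10.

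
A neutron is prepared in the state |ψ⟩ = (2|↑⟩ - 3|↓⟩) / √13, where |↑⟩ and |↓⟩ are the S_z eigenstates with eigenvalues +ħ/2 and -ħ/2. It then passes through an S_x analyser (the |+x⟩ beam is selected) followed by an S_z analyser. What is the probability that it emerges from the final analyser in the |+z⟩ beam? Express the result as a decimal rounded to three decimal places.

0.019

First analyser (S_x): P(|+x⟩) = |⟨+x|ψ⟩|² = 1/26.
After stage 1 the state is |+x⟩; P(|+z⟩) = |⟨+z|+x⟩|² = 1/2.
Joint probability = 1/26 × 1/2 = 0.019.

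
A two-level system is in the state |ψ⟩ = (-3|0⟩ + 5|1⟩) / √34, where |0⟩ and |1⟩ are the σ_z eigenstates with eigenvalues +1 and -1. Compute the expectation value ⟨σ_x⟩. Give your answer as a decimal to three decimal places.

⟨σ_x⟩ = 2 Re(a* b)/(|a|²+|b|²) with a = -3, b = 5.
a* b = -15, so ⟨σ_x⟩ = -30/34.

-0.882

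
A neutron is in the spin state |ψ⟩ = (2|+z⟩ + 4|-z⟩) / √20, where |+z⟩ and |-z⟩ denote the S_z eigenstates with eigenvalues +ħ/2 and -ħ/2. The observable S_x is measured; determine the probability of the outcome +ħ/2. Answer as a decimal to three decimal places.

|+x⟩ = (|+z⟩ + |-z⟩)/√2, so ⟨+x|ψ⟩ = (6) / (√2·√20).
P = |6|² / 40 = 36/40.

0.900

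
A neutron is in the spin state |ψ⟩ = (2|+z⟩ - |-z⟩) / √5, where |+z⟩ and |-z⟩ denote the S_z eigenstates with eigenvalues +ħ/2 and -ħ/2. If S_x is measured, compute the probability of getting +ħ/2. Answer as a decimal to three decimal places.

|+x⟩ = (|+z⟩ + |-z⟩)/√2, so ⟨+x|ψ⟩ = (1) / (√2·√5).
P = |1|² / 10 = 1/10.

0.100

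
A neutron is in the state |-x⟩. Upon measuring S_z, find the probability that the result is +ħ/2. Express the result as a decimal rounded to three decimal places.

0.500

In the S_z basis, |-x⟩ = (|↑⟩ - |↓⟩)/√2 and |+z⟩ = |↑⟩.
|⟨+z|-x⟩|² = 1/2.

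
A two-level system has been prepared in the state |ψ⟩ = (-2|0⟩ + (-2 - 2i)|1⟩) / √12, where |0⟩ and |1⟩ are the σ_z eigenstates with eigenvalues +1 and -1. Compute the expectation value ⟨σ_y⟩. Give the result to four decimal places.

0.6667

⟨σ_y⟩ = 2 Im(a* b)/(|a|²+|b|²) with a = -2, b = (-2 - 2i).
a* b = (4 + 4i), so ⟨σ_y⟩ = 8/12.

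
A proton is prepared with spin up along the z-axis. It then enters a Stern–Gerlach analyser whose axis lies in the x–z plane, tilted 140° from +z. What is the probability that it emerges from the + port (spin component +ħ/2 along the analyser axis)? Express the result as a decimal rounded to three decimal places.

For spin-½, the probability of finding spin-up along an axis at angle θ to the initial spin direction is cos²(θ/2); spin-down is sin²(θ/2).
θ = 140°, so P = cos²(70°) ≈ 0.117.

0.117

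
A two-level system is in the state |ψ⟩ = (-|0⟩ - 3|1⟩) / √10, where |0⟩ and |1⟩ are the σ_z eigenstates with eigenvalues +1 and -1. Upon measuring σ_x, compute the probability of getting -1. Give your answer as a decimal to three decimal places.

|-x⟩ = (|0⟩ - |1⟩)/√2, so ⟨-x|ψ⟩ = (2) / (√2·√10).
P = |2|² / 20 = 4/20.

0.200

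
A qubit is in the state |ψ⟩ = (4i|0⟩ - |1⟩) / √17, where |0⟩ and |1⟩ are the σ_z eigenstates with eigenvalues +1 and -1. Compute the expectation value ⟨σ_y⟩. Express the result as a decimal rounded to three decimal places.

0.471

⟨σ_y⟩ = 2 Im(a* b)/(|a|²+|b|²) with a = 4i, b = -1.
a* b = 4i, so ⟨σ_y⟩ = 8/17.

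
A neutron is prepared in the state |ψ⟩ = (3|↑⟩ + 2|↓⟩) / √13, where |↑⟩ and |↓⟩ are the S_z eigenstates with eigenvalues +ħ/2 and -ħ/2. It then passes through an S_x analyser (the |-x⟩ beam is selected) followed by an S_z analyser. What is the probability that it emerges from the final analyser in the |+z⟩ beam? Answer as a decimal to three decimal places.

First analyser (S_x): P(|-x⟩) = |⟨-x|ψ⟩|² = 1/26.
After stage 1 the state is |-x⟩; P(|+z⟩) = |⟨+z|-x⟩|² = 1/2.
Joint probability = 1/26 × 1/2 = 0.019.

0.019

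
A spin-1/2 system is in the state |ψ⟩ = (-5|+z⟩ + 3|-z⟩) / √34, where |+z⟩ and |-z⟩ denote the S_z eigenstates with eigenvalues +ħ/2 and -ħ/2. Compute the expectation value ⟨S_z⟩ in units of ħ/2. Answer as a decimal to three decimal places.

0.471

⟨σ_z⟩ = |a|² - |b|² divided by |a|²+|b|², with a, b the |+z⟩, |-z⟩ amplitudes.
= (25 - 9)/34 = 16/34.
⟨S_z⟩ = (ħ/2)·⟨σ_z⟩.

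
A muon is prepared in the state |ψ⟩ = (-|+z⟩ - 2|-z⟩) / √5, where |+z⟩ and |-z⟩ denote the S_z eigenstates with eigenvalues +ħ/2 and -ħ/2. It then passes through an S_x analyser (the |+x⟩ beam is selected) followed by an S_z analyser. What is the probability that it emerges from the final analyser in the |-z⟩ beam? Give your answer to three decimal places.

0.450

First analyser (S_x): P(|+x⟩) = |⟨+x|ψ⟩|² = 9/10.
After stage 1 the state is |+x⟩; P(|-z⟩) = |⟨-z|+x⟩|² = 1/2.
Joint probability = 9/10 × 1/2 = 0.450.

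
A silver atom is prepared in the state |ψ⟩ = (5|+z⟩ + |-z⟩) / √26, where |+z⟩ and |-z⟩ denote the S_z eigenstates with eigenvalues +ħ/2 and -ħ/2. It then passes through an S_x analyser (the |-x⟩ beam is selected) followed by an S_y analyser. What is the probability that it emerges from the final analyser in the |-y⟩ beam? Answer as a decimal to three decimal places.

0.154

First analyser (S_x): P(|-x⟩) = |⟨-x|ψ⟩|² = 16/52.
After stage 1 the state is |-x⟩; P(|-y⟩) = |⟨-y|-x⟩|² = 1/2.
Joint probability = 16/52 × 1/2 = 0.154.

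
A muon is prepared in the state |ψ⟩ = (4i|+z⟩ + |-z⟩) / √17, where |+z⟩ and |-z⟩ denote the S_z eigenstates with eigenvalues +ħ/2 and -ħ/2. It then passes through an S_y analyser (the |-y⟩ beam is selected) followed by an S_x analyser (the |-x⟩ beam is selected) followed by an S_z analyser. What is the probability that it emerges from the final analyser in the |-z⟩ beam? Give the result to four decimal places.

First analyser (S_y): P(|-y⟩) = |⟨-y|ψ⟩|² = 25/34.
After stage 1 the state is |-y⟩; P(|-x⟩) = |⟨-x|-y⟩|² = 1/2.
After stage 2 the state is |-x⟩; P(|-z⟩) = |⟨-z|-x⟩|² = 1/2.
Joint probability = 25/34 × 1/2 × 1/2 = 0.1838.

0.1838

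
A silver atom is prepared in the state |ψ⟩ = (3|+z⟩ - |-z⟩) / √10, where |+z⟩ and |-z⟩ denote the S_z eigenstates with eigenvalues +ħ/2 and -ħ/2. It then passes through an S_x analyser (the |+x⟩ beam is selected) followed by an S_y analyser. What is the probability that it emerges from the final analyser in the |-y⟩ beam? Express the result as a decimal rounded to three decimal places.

First analyser (S_x): P(|+x⟩) = |⟨+x|ψ⟩|² = 4/20.
After stage 1 the state is |+x⟩; P(|-y⟩) = |⟨-y|+x⟩|² = 1/2.
Joint probability = 4/20 × 1/2 = 0.100.

0.100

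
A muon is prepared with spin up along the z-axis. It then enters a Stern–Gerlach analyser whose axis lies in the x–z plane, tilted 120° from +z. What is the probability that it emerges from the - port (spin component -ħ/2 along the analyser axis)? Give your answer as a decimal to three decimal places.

For spin-½, the probability of finding spin-up along an axis at angle θ to the initial spin direction is cos²(θ/2); spin-down is sin²(θ/2).
θ = 120°, so P = sin²(60°) ≈ 0.750.

0.750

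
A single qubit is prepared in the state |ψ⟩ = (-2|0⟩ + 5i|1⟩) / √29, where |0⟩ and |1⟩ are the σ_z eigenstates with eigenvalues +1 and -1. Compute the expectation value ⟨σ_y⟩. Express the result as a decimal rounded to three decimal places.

-0.690

⟨σ_y⟩ = 2 Im(a* b)/(|a|²+|b|²) with a = -2, b = 5i.
a* b = -10i, so ⟨σ_y⟩ = -20/29.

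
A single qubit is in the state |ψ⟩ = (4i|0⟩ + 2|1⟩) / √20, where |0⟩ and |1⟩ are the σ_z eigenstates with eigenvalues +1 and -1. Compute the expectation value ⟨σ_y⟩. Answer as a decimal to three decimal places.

⟨σ_y⟩ = 2 Im(a* b)/(|a|²+|b|²) with a = 4i, b = 2.
a* b = -8i, so ⟨σ_y⟩ = -16/20.

-0.800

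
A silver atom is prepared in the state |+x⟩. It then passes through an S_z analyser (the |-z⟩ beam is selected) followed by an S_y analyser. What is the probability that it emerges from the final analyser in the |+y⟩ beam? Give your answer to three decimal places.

First analyser (S_z): from |+x⟩, P(|-z⟩) = 1/2.
After stage 1 the state is |-z⟩; P(|+y⟩) = |⟨+y|-z⟩|² = 1/2.
Joint probability = 1/2 × 1/2 = 0.250.

0.250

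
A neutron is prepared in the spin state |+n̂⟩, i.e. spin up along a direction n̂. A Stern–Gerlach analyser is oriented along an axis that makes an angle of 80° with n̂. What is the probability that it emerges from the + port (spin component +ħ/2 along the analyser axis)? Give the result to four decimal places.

For spin-½, the probability of finding spin-up along an axis at angle θ to the initial spin direction is cos²(θ/2); spin-down is sin²(θ/2).
θ = 80°, so P = cos²(40°) ≈ 0.5868.

0.5868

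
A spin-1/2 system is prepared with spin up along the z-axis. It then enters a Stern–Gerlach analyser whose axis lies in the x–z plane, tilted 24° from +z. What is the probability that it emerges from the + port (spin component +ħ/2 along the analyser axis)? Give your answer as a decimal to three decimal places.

For spin-½, the probability of finding spin-up along an axis at angle θ to the initial spin direction is cos²(θ/2); spin-down is sin²(θ/2).
θ = 24°, so P = cos²(12°) ≈ 0.957.

0.957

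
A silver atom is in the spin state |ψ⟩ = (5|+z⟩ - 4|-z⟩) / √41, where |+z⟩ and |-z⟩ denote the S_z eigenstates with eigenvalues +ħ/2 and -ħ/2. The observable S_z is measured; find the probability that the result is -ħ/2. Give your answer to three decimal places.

0.390

The -ħ/2 outcome corresponds to |-z⟩. Its amplitude in |ψ⟩ is -4/√41.
P = |-4|² / 41 = 16/41.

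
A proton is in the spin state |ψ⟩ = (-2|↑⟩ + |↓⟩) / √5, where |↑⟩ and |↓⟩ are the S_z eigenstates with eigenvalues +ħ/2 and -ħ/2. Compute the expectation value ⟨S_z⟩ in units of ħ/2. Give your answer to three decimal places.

⟨σ_z⟩ = |a|² - |b|² divided by |a|²+|b|², with a, b the |↑⟩, |↓⟩ amplitudes.
= (4 - 1)/5 = 3/5.
⟨S_z⟩ = (ħ/2)·⟨σ_z⟩.

0.600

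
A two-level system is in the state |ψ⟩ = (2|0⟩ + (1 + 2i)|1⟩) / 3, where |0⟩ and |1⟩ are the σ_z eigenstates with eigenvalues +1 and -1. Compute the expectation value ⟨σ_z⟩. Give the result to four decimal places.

⟨σ_z⟩ = |a|² - |b|² divided by |a|²+|b|², with a, b the |0⟩, |1⟩ amplitudes.
= (4 - 5)/9 = -1/9.

-0.1111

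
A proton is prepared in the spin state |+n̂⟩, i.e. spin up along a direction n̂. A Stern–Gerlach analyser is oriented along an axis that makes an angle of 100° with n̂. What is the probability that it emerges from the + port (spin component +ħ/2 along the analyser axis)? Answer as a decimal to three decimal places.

0.413

For spin-½, the probability of finding spin-up along an axis at angle θ to the initial spin direction is cos²(θ/2); spin-down is sin²(θ/2).
θ = 100°, so P = cos²(50°) ≈ 0.413.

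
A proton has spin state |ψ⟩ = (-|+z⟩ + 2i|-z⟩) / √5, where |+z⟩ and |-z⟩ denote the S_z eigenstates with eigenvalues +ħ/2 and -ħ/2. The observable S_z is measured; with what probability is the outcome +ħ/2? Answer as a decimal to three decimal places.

0.200

The +ħ/2 outcome corresponds to |+z⟩. Its amplitude in |ψ⟩ is -1/√5.
P = |-1|² / 5 = 1/5.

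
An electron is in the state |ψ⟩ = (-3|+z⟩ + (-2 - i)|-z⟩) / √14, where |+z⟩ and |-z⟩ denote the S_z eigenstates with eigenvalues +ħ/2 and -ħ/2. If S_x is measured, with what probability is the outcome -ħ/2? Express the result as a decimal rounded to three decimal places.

|-x⟩ = (|+z⟩ - |-z⟩)/√2, so ⟨-x|ψ⟩ = (-1 + i) / (√2·√14).
P = |-1 + i|² / 28 = 2/28.

0.071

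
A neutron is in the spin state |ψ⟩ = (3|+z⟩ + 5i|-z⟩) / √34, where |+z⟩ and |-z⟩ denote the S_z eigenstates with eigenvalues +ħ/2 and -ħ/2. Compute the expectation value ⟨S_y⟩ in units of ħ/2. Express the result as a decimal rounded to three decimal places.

⟨σ_y⟩ = 2 Im(a* b)/(|a|²+|b|²) with a = 3, b = 5i.
a* b = 15i, so ⟨σ_y⟩ = 30/34.
⟨S_y⟩ = (ħ/2)·⟨σ_y⟩.

0.882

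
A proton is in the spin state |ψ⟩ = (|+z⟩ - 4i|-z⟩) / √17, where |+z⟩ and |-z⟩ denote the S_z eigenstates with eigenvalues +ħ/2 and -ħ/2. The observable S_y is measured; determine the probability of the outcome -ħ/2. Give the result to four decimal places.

|-y⟩ = (|+z⟩ - i|-z⟩)/√2, so ⟨-y|ψ⟩ = (5) / (√2·√17).
P = |5|² / 34 = 25/34.

0.7353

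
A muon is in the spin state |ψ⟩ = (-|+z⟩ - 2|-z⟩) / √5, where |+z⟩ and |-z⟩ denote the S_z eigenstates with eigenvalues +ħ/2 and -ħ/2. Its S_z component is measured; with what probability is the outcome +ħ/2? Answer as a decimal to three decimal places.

0.200

The +ħ/2 outcome corresponds to |+z⟩. Its amplitude in |ψ⟩ is -1/√5.
P = |-1|² / 5 = 1/5.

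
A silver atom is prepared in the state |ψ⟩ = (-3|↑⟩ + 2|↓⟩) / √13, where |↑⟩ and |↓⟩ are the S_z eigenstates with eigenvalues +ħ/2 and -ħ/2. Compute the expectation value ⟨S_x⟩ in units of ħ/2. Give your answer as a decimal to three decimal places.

-0.923

⟨σ_x⟩ = 2 Re(a* b)/(|a|²+|b|²) with a = -3, b = 2.
a* b = -6, so ⟨σ_x⟩ = -12/13.
⟨S_x⟩ = (ħ/2)·⟨σ_x⟩.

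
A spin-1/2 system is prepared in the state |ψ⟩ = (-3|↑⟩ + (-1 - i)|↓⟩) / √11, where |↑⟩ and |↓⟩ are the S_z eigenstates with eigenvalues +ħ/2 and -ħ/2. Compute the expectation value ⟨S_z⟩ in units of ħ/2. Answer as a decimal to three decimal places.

0.636

⟨σ_z⟩ = |a|² - |b|² divided by |a|²+|b|², with a, b the |↑⟩, |↓⟩ amplitudes.
= (9 - 2)/11 = 7/11.
⟨S_z⟩ = (ħ/2)·⟨σ_z⟩.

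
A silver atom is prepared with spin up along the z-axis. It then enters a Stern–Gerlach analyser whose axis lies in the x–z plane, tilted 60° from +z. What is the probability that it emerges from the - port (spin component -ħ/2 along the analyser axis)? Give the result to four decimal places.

For spin-½, the probability of finding spin-up along an axis at angle θ to the initial spin direction is cos²(θ/2); spin-down is sin²(θ/2).
θ = 60°, so P = sin²(30°) ≈ 0.2500.

0.2500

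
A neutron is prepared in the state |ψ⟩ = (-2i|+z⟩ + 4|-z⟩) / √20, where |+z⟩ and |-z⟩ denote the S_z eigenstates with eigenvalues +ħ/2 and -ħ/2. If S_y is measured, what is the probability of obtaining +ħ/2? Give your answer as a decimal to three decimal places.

0.900

|+y⟩ = (|+z⟩ + i|-z⟩)/√2, so ⟨+y|ψ⟩ = (-6i) / (√2·√20).
P = |-6i|² / 40 = 36/40.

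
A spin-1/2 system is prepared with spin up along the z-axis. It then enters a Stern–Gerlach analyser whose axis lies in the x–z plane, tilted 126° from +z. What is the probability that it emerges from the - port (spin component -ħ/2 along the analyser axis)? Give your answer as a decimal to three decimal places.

0.794

For spin-½, the probability of finding spin-up along an axis at angle θ to the initial spin direction is cos²(θ/2); spin-down is sin²(θ/2).
θ = 126°, so P = sin²(63°) ≈ 0.794.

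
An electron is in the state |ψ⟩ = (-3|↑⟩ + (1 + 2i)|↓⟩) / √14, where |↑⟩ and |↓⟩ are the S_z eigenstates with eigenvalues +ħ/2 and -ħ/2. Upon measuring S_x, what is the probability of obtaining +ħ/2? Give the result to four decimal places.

|+x⟩ = (|↑⟩ + |↓⟩)/√2, so ⟨+x|ψ⟩ = (-2 + 2i) / (√2·√14).
P = |-2 + 2i|² / 28 = 8/28.

0.2857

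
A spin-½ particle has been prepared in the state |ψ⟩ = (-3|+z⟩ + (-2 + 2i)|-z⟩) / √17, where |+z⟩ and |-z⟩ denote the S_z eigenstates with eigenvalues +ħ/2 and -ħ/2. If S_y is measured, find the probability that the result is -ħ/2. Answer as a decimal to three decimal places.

|-y⟩ = (|+z⟩ - i|-z⟩)/√2, so ⟨-y|ψ⟩ = (-5 - 2i) / (√2·√17).
P = |-5 - 2i|² / 34 = 29/34.

0.853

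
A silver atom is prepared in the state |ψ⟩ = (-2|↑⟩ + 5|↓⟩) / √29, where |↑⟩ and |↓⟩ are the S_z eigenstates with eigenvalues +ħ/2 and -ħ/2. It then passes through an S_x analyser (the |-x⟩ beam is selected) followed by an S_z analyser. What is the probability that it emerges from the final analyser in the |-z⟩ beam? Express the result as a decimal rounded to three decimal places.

First analyser (S_x): P(|-x⟩) = |⟨-x|ψ⟩|² = 49/58.
After stage 1 the state is |-x⟩; P(|-z⟩) = |⟨-z|-x⟩|² = 1/2.
Joint probability = 49/58 × 1/2 = 0.422.

0.422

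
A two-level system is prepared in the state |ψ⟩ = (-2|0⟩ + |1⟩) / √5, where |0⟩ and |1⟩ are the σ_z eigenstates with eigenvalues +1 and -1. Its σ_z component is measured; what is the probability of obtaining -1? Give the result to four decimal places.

0.2000

The -1 outcome corresponds to |1⟩. Its amplitude in |ψ⟩ is 1/√5.
P = |1|² / 5 = 1/5.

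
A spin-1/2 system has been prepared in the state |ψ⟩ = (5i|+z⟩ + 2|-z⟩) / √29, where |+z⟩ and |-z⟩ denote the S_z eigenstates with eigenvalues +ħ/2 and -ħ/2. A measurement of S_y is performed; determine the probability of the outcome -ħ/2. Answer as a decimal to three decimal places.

|-y⟩ = (|+z⟩ - i|-z⟩)/√2, so ⟨-y|ψ⟩ = (7i) / (√2·√29).
P = |7i|² / 58 = 49/58.

0.845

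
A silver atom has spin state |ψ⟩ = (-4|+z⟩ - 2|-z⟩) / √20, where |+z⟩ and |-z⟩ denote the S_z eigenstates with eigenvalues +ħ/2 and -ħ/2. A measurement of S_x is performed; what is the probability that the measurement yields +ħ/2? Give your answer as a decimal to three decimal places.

0.900

|+x⟩ = (|+z⟩ + |-z⟩)/√2, so ⟨+x|ψ⟩ = (-6) / (√2·√20).
P = |-6|² / 40 = 36/40.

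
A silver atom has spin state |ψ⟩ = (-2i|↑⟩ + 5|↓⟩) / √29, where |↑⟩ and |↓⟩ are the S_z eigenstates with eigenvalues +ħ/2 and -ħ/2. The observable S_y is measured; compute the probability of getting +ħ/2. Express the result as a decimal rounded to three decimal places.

|+y⟩ = (|↑⟩ + i|↓⟩)/√2, so ⟨+y|ψ⟩ = (-7i) / (√2·√29).
P = |-7i|² / 58 = 49/58.

0.845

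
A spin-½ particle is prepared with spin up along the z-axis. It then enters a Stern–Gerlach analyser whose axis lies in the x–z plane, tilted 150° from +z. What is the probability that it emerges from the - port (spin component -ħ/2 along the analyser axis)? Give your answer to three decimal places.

0.933

For spin-½, the probability of finding spin-up along an axis at angle θ to the initial spin direction is cos²(θ/2); spin-down is sin²(θ/2).
θ = 150°, so P = sin²(75°) ≈ 0.933.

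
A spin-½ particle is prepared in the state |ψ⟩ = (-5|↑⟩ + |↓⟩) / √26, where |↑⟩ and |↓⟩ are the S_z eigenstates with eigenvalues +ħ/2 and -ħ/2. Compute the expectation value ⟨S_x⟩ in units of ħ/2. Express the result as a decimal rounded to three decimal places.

⟨σ_x⟩ = 2 Re(a* b)/(|a|²+|b|²) with a = -5, b = 1.
a* b = -5, so ⟨σ_x⟩ = -10/26.
⟨S_x⟩ = (ħ/2)·⟨σ_x⟩.

-0.385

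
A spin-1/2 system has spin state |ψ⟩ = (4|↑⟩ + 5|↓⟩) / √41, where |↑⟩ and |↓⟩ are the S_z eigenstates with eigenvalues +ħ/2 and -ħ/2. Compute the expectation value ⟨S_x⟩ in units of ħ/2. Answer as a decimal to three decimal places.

0.976

⟨σ_x⟩ = 2 Re(a* b)/(|a|²+|b|²) with a = 4, b = 5.
a* b = 20, so ⟨σ_x⟩ = 40/41.
⟨S_x⟩ = (ħ/2)·⟨σ_x⟩.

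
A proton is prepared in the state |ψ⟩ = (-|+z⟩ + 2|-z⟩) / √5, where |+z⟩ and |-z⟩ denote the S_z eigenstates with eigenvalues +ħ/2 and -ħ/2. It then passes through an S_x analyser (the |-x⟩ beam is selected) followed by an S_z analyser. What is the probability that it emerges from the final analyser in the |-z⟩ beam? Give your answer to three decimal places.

0.450

First analyser (S_x): P(|-x⟩) = |⟨-x|ψ⟩|² = 9/10.
After stage 1 the state is |-x⟩; P(|-z⟩) = |⟨-z|-x⟩|² = 1/2.
Joint probability = 9/10 × 1/2 = 0.450.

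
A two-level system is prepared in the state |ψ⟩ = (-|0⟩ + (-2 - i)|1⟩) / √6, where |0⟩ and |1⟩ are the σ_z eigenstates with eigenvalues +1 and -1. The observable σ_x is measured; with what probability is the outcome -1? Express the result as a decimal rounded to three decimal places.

0.167

|-x⟩ = (|0⟩ - |1⟩)/√2, so ⟨-x|ψ⟩ = (1 + i) / (√2·√6).
P = |1 + i|² / 12 = 2/12.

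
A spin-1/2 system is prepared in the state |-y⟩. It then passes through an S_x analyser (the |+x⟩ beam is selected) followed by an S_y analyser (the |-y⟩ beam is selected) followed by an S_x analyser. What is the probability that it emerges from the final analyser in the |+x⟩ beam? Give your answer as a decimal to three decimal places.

0.125

First analyser (S_x): from |-y⟩, P(|+x⟩) = 1/2.
After stage 1 the state is |+x⟩; P(|-y⟩) = |⟨-y|+x⟩|² = 1/2.
After stage 2 the state is |-y⟩; P(|+x⟩) = |⟨+x|-y⟩|² = 1/2.
Joint probability = 1/2 × 1/2 × 1/2 = 0.125.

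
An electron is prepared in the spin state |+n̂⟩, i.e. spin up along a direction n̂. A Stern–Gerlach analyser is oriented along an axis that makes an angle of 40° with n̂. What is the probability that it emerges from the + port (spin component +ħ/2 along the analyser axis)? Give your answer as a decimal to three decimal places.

0.883

For spin-½, the probability of finding spin-up along an axis at angle θ to the initial spin direction is cos²(θ/2); spin-down is sin²(θ/2).
θ = 40°, so P = cos²(20°) ≈ 0.883.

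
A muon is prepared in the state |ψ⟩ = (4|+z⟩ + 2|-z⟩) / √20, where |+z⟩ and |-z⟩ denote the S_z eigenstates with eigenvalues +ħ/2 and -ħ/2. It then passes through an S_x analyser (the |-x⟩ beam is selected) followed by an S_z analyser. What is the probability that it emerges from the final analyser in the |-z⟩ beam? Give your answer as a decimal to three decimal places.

First analyser (S_x): P(|-x⟩) = |⟨-x|ψ⟩|² = 4/40.
After stage 1 the state is |-x⟩; P(|-z⟩) = |⟨-z|-x⟩|² = 1/2.
Joint probability = 4/40 × 1/2 = 0.050.

0.050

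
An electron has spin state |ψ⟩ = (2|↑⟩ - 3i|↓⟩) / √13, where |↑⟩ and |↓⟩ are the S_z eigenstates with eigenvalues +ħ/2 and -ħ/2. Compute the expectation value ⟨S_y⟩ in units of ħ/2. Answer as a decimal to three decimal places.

⟨σ_y⟩ = 2 Im(a* b)/(|a|²+|b|²) with a = 2, b = -3i.
a* b = -6i, so ⟨σ_y⟩ = -12/13.
⟨S_y⟩ = (ħ/2)·⟨σ_y⟩.

-0.923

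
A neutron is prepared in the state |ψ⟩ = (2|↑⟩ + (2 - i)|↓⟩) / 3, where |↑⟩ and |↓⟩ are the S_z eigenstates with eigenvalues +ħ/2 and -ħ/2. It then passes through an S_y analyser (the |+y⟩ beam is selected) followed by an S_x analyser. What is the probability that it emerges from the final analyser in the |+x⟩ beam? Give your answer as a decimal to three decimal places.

0.139

First analyser (S_y): P(|+y⟩) = |⟨+y|ψ⟩|² = 5/18.
After stage 1 the state is |+y⟩; P(|+x⟩) = |⟨+x|+y⟩|² = 1/2.
Joint probability = 5/18 × 1/2 = 0.139.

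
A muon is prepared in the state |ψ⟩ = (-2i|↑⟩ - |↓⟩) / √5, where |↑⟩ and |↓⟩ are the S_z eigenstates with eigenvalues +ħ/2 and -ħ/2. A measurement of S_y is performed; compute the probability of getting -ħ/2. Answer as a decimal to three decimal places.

0.900

|-y⟩ = (|↑⟩ - i|↓⟩)/√2, so ⟨-y|ψ⟩ = (-3i) / (√2·√5).
P = |-3i|² / 10 = 9/10.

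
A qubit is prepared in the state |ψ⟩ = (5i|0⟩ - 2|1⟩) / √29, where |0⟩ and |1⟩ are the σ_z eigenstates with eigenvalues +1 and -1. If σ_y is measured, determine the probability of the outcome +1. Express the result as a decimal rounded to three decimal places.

|+y⟩ = (|0⟩ + i|1⟩)/√2, so ⟨+y|ψ⟩ = (7i) / (√2·√29).
P = |7i|² / 58 = 49/58.

0.845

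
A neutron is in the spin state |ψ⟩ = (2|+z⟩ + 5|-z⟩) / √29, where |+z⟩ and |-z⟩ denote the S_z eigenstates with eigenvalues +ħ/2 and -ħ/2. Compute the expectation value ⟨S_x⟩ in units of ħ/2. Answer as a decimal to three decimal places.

⟨σ_x⟩ = 2 Re(a* b)/(|a|²+|b|²) with a = 2, b = 5.
a* b = 10, so ⟨σ_x⟩ = 20/29.
⟨S_x⟩ = (ħ/2)·⟨σ_x⟩.

0.690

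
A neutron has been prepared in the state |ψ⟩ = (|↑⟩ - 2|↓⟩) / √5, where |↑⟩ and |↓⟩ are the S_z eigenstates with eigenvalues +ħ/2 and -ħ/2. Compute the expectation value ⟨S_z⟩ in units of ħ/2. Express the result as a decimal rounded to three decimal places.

-0.600

⟨σ_z⟩ = |a|² - |b|² divided by |a|²+|b|², with a, b the |↑⟩, |↓⟩ amplitudes.
= (1 - 4)/5 = -3/5.
⟨S_z⟩ = (ħ/2)·⟨σ_z⟩.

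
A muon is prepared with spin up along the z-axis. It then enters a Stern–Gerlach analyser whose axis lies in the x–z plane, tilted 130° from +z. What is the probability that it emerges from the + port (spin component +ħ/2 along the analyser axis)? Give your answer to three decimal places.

0.179

For spin-½, the probability of finding spin-up along an axis at angle θ to the initial spin direction is cos²(θ/2); spin-down is sin²(θ/2).
θ = 130°, so P = cos²(65°) ≈ 0.179.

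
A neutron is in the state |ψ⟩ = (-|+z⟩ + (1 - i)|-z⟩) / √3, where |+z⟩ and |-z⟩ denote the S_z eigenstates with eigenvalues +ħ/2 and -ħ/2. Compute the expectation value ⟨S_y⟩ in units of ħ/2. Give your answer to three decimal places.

⟨σ_y⟩ = 2 Im(a* b)/(|a|²+|b|²) with a = -1, b = (1 - i).
a* b = (-1 + i), so ⟨σ_y⟩ = 2/3.
⟨S_y⟩ = (ħ/2)·⟨σ_y⟩.

0.667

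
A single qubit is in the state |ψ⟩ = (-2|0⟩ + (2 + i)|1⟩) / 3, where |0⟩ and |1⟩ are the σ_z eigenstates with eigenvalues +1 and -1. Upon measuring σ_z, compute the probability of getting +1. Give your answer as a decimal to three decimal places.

The +1 outcome corresponds to |0⟩. Its amplitude in |ψ⟩ is -2/3.
P = |-2|² / 9 = 4/9.

0.444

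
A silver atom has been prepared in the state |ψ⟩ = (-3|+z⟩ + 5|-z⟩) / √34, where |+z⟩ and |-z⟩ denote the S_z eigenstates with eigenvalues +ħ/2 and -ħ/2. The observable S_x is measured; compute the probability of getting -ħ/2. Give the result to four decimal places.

0.9412

|-x⟩ = (|+z⟩ - |-z⟩)/√2, so ⟨-x|ψ⟩ = (-8) / (√2·√34).
P = |-8|² / 68 = 64/68.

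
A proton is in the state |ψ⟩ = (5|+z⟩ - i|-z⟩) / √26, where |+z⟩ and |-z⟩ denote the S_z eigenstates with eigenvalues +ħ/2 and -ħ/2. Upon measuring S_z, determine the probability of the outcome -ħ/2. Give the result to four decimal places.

The -ħ/2 outcome corresponds to |-z⟩. Its amplitude in |ψ⟩ is -i/√26.
P = |-i|² / 26 = 1/26.

0.0385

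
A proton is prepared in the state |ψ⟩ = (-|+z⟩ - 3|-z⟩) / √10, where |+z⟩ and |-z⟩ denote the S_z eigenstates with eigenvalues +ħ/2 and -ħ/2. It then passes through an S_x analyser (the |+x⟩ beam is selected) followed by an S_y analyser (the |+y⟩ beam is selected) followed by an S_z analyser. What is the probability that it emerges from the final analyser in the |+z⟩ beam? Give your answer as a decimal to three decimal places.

0.200

First analyser (S_x): P(|+x⟩) = |⟨+x|ψ⟩|² = 16/20.
After stage 1 the state is |+x⟩; P(|+y⟩) = |⟨+y|+x⟩|² = 1/2.
After stage 2 the state is |+y⟩; P(|+z⟩) = |⟨+z|+y⟩|² = 1/2.
Joint probability = 16/20 × 1/2 × 1/2 = 0.200.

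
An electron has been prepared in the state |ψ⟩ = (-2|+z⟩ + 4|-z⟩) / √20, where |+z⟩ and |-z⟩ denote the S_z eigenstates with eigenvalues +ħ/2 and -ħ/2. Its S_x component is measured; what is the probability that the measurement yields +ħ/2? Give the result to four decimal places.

0.1000

|+x⟩ = (|+z⟩ + |-z⟩)/√2, so ⟨+x|ψ⟩ = (2) / (√2·√20).
P = |2|² / 40 = 4/40.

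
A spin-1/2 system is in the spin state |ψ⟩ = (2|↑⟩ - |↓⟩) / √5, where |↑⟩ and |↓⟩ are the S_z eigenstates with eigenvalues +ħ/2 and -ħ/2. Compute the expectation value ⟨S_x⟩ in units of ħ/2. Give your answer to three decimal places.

-0.800

⟨σ_x⟩ = 2 Re(a* b)/(|a|²+|b|²) with a = 2, b = -1.
a* b = -2, so ⟨σ_x⟩ = -4/5.
⟨S_x⟩ = (ħ/2)·⟨σ_x⟩.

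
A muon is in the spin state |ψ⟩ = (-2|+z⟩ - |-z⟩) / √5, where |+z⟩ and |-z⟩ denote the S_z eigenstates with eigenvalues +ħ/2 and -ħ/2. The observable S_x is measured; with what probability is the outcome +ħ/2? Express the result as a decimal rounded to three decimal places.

|+x⟩ = (|+z⟩ + |-z⟩)/√2, so ⟨+x|ψ⟩ = (-3) / (√2·√5).
P = |-3|² / 10 = 9/10.

0.900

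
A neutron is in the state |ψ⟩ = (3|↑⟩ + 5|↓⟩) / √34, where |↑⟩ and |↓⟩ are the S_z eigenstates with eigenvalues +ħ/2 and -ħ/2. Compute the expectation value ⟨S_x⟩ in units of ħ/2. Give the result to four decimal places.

⟨σ_x⟩ = 2 Re(a* b)/(|a|²+|b|²) with a = 3, b = 5.
a* b = 15, so ⟨σ_x⟩ = 30/34.
⟨S_x⟩ = (ħ/2)·⟨σ_x⟩.

0.8824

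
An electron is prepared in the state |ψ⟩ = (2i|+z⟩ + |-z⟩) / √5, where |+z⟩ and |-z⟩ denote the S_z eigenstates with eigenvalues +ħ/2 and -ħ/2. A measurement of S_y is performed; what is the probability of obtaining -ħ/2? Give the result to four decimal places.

|-y⟩ = (|+z⟩ - i|-z⟩)/√2, so ⟨-y|ψ⟩ = (3i) / (√2·√5).
P = |3i|² / 10 = 9/10.

0.9000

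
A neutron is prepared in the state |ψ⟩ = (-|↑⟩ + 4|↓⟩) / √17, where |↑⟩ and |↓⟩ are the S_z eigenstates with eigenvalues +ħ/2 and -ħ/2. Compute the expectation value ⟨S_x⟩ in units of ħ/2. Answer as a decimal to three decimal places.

⟨σ_x⟩ = 2 Re(a* b)/(|a|²+|b|²) with a = -1, b = 4.
a* b = -4, so ⟨σ_x⟩ = -8/17.
⟨S_x⟩ = (ħ/2)·⟨σ_x⟩.

-0.471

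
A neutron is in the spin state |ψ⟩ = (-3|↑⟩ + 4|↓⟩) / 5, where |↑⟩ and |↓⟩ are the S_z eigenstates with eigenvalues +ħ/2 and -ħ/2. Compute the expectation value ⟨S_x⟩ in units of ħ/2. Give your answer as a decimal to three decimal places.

⟨σ_x⟩ = 2 Re(a* b)/(|a|²+|b|²) with a = -3, b = 4.
a* b = -12, so ⟨σ_x⟩ = -24/25.
⟨S_x⟩ = (ħ/2)·⟨σ_x⟩.

-0.960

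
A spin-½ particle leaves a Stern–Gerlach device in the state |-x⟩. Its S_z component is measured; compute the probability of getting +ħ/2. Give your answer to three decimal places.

0.500

In the S_z basis, |-x⟩ = (|+z⟩ - |-z⟩)/√2 and |+z⟩ = |+z⟩.
|⟨+z|-x⟩|² = 1/2.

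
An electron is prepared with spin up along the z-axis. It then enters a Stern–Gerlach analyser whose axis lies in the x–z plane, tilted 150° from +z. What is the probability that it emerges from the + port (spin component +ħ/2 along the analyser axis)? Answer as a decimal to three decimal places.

0.067

For spin-½, the probability of finding spin-up along an axis at angle θ to the initial spin direction is cos²(θ/2); spin-down is sin²(θ/2).
θ = 150°, so P = cos²(75°) ≈ 0.067.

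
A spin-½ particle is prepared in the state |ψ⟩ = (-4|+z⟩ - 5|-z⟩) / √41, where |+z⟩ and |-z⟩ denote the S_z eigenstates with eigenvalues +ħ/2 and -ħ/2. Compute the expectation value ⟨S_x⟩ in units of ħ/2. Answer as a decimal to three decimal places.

0.976

⟨σ_x⟩ = 2 Re(a* b)/(|a|²+|b|²) with a = -4, b = -5.
a* b = 20, so ⟨σ_x⟩ = 40/41.
⟨S_x⟩ = (ħ/2)·⟨σ_x⟩.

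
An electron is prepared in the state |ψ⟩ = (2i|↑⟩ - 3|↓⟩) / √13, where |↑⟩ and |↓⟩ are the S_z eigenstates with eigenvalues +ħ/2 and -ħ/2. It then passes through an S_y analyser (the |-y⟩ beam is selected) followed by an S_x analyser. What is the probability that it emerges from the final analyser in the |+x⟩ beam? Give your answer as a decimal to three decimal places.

0.019

First analyser (S_y): P(|-y⟩) = |⟨-y|ψ⟩|² = 1/26.
After stage 1 the state is |-y⟩; P(|+x⟩) = |⟨+x|-y⟩|² = 1/2.
Joint probability = 1/26 × 1/2 = 0.019.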